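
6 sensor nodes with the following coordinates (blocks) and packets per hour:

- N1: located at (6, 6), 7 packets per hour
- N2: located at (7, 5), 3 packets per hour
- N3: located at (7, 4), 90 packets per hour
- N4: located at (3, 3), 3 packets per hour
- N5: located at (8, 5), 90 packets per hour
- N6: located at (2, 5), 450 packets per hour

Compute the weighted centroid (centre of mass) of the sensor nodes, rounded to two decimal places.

(3.61, 4.86)

The minimiser of Σwᵢ‖p−pᵢ‖² is the weighted centroid p* = (Σwᵢpᵢ)/(Σwᵢ).
Σwᵢ = 643.
Σwᵢxᵢ = 7·6 + 3·7 + 90·7 + 3·3 + 90·8 + 450·2 = 2322.
Σwᵢyᵢ = 7·6 + 3·5 + 90·4 + 3·3 + 90·5 + 450·5 = 3126.
x* = 2322/643 = 3.61, y* = 3126/643 = 4.86.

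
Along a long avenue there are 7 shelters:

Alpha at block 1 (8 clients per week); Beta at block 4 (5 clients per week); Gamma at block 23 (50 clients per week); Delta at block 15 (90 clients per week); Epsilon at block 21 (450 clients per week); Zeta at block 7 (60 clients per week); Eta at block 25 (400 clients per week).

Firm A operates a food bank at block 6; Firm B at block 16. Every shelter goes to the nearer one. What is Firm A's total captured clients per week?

The indifferent point is the midpoint (6+16)/2 = 11; shelters left of it (closer to Firm A at 6) go to Firm A, those right go to Firm B.
  Alpha at 1 (w=8) → Firm A
  Beta at 4 (w=5) → Firm A
  Zeta at 7 (w=60) → Firm A
  Delta at 15 (w=90) → Firm B
  Epsilon at 21 (w=450) → Firm B
  Gamma at 23 (w=50) → Firm B
  Eta at 25 (w=400) → Firm B
Firm A captures 73; Firm B captures 990.

73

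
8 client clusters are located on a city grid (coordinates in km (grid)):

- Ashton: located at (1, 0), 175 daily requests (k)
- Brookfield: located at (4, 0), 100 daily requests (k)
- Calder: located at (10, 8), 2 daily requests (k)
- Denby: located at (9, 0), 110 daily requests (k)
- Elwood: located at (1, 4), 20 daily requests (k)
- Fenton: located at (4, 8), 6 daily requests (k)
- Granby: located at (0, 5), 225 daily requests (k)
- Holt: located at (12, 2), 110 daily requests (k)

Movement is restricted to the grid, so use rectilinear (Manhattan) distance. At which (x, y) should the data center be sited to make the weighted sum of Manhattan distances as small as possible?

(1, 0)

Manhattan distance separates: Σwᵢ(|x−xᵢ|+|y−yᵢ|) = Σwᵢ|x−xᵢ| + Σwᵢ|y−yᵢ|, so x and y are optimised independently as 1-D weighted medians.
Total weight W = 748; half = 374.
x-coordinate, sorted with cumulative weight:
  x=0 (Granby, w=225) cum 225
  x=1 (Ashton, w=175) cum 400  ← median
  x=1 (Elwood, w=20) cum 420
  x=4 (Brookfield, w=100) cum 520
  x=4 (Fenton, w=6) cum 526
  x=9 (Denby, w=110) cum 636
  x=10 (Calder, w=2) cum 638
  x=12 (Holt, w=110) cum 748
⇒ x* = 1
y-coordinate, sorted with cumulative weight:
  y=0 (Ashton, w=175) cum 175
  y=0 (Brookfield, w=100) cum 275
  y=0 (Denby, w=110) cum 385  ← median
  y=2 (Holt, w=110) cum 495
  y=4 (Elwood, w=20) cum 515
  y=5 (Granby, w=225) cum 740
  y=8 (Calder, w=2) cum 742
  y=8 (Fenton, w=6) cum 748
⇒ y* = 0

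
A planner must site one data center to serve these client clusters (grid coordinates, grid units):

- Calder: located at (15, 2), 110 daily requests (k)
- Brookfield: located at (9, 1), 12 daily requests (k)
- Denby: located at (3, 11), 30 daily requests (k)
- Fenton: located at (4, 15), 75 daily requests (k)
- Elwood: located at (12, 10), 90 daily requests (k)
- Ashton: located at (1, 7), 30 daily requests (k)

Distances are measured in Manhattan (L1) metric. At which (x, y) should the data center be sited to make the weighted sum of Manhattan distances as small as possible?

Manhattan distance separates: Σwᵢ(|x−xᵢ|+|y−yᵢ|) = Σwᵢ|x−xᵢ| + Σwᵢ|y−yᵢ|, so x and y are optimised independently as 1-D weighted medians.
Total weight W = 347; half = 173.5.
x-coordinate, sorted with cumulative weight:
  x=1 (Ashton, w=30) cum 30
  x=3 (Denby, w=30) cum 60
  x=4 (Fenton, w=75) cum 135
  x=9 (Brookfield, w=12) cum 147
  x=12 (Elwood, w=90) cum 237  ← median
  x=15 (Calder, w=110) cum 347
⇒ x* = 12
y-coordinate, sorted with cumulative weight:
  y=1 (Brookfield, w=12) cum 12
  y=2 (Calder, w=110) cum 122
  y=7 (Ashton, w=30) cum 152
  y=10 (Elwood, w=90) cum 242  ← median
  y=11 (Denby, w=30) cum 272
  y=15 (Fenton, w=75) cum 347
⇒ y* = 10

(12, 10)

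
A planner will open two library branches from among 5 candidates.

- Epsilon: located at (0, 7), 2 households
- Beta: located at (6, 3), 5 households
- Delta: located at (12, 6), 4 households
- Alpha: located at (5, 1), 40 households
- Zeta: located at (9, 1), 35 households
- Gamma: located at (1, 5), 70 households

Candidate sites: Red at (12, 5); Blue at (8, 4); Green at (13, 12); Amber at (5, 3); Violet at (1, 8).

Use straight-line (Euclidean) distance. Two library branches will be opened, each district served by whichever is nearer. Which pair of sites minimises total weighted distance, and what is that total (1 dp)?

{Amber, Violet}, total 484.8

Evaluate every pair (each demand assigned to the nearer of the two):
  {Amber, Violet}: total = 484.8
  {Blue, Violet}: total = 522.3
  {Blue, Amber}: total = 539.4
  {Red, Amber}: total = 571.4
  {Green, Amber}: total = 591.7
  {Red, Violet}: total = 745.9
  {Red, Blue}: total = 807.6
  {Blue, Green}: total = 821.5
  {Green, Violet}: total = 967.1
  {Red, Green}: total = 1327.4
Best pair: {Amber, Violet} with total 484.8.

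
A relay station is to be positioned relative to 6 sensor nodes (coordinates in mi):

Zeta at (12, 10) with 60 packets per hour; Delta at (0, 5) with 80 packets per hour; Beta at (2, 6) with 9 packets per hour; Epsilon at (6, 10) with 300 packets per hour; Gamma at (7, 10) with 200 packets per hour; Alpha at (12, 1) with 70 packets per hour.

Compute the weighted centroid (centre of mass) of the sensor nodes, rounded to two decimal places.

The minimiser of Σwᵢ‖p−pᵢ‖² is the weighted centroid p* = (Σwᵢpᵢ)/(Σwᵢ).
Σwᵢ = 719.
Σwᵢxᵢ = 60·12 + 80·0 + 9·2 + 300·6 + 200·7 + 70·12 = 4778.
Σwᵢyᵢ = 60·10 + 80·5 + 9·6 + 300·10 + 200·10 + 70·1 = 6124.
x* = 4778/719 = 6.65, y* = 6124/719 = 8.52.

(6.65, 8.52)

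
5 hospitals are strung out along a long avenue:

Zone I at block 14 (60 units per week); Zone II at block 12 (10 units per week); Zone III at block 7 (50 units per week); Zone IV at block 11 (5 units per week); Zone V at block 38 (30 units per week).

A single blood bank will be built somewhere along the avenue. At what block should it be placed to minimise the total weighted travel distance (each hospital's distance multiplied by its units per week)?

x = 14

For a sum of weighted absolute distances on a line, the optimum is the weighted median (not the mean). Total weight W = 155; half-weight = 77.5.
Sort by position and accumulate weight:
  block 7 (Zone III, w=50) → cum 50
  block 11 (Zone IV, w=5) → cum 55
  block 12 (Zone II, w=10) → cum 65
  block 14 (Zone I, w=60) → cum 125  ≥ 77.5 → median here
  block 38 (Zone V, w=30) → cum 155
Optimal location: block 14.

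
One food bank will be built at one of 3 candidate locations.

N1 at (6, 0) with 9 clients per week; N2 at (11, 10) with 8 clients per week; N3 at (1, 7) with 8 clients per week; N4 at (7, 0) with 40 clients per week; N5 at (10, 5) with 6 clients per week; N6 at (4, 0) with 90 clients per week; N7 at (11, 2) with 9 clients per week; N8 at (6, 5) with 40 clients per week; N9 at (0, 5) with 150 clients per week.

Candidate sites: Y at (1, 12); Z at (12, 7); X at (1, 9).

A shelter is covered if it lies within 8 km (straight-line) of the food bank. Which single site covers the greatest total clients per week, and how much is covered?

Coverage radius r = 8 km; a point is covered iff (Δx)²+(Δy)² ≤ 8² = 64.
  Y (1, 12): covers {N3, N9} → 158
  Z (12, 7): covers {N2, N5, N7, N8} → 63
  X (1, 9): covers {N3, N8, N9} → 198
Maximum coverage at X: 198 clients per week.

X, covering 198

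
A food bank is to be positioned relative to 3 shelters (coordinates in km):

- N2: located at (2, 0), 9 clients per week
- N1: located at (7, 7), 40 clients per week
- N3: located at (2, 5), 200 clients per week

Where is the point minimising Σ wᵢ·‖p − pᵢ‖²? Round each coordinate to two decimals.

The minimiser of Σwᵢ‖p−pᵢ‖² is the weighted centroid p* = (Σwᵢpᵢ)/(Σwᵢ).
Σwᵢ = 249.
Σwᵢxᵢ = 9·2 + 40·7 + 200·2 = 698.
Σwᵢyᵢ = 9·0 + 40·7 + 200·5 = 1280.
x* = 698/249 = 2.80, y* = 1280/249 = 5.14.

(2.80, 5.14)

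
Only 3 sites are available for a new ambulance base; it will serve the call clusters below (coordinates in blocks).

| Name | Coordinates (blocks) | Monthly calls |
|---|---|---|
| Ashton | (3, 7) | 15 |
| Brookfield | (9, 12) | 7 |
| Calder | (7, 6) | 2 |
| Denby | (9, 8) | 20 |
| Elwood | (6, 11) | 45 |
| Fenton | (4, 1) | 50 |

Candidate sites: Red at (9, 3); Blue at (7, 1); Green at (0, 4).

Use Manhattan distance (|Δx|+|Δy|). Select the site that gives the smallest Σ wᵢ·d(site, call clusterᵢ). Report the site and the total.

Total weighted distance at each candidate:
  Red (9, 3): total = 1168
  Blue (7, 1): total = 1076
  Green (0, 4): total = 1422
Minimum is at Blue with total 1076 blocks.

Blue, total 1076 blocks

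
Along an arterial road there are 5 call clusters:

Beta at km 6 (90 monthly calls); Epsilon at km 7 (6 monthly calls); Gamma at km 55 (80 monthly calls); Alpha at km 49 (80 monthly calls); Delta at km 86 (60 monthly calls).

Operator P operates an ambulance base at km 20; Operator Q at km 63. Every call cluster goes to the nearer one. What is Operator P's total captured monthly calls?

The indifferent point is the midpoint (20+63)/2 = 41.5; call clusters left of it (closer to Operator P at 20) go to Operator P, those right go to Operator Q.
  Beta at 6 (w=90) → Operator P
  Epsilon at 7 (w=6) → Operator P
  Alpha at 49 (w=80) → Operator Q
  Gamma at 55 (w=80) → Operator Q
  Delta at 86 (w=60) → Operator Q
Operator P captures 96; Operator Q captures 220.

96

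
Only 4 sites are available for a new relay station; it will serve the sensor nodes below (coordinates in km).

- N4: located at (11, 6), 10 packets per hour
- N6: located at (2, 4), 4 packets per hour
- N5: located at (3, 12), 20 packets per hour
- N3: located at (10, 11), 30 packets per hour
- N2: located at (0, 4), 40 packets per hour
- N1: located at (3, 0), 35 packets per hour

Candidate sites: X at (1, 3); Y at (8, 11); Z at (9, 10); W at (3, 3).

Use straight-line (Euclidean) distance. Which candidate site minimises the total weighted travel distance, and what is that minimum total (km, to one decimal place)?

Total weighted distance at each candidate:
  X (1, 3): total = 838.5
  Y (8, 11): total = 1105.3
  Z (9, 10): total = 1091.3
  W (3, 3): total = 821.5
Minimum is at W with total 821.5 km.

W, total 821.5 km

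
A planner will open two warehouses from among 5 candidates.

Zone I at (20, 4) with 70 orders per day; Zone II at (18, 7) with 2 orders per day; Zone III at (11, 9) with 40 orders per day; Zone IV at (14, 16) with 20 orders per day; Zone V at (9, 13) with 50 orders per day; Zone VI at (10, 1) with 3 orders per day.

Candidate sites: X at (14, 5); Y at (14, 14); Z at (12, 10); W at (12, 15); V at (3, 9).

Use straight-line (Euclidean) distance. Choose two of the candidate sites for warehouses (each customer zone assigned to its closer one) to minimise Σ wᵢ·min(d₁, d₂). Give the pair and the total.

Evaluate every pair (each demand assigned to the nearer of the two):
  {X, Z}: total = 846.9
  {X, W}: total = 876.7
  {X, Y}: total = 946.7
  {Z, W}: total = 1022.6
  {Y, Z}: total = 1049.8
  {Z, V}: total = 1136.3
  {X, V}: total = 1232.3
  {Y, W}: total = 1326.8
  {Y, V}: total = 1392.5
  {W, V}: total = 1472.3
Best pair: {X, Z} with total 846.9.

{X, Z}, total 846.9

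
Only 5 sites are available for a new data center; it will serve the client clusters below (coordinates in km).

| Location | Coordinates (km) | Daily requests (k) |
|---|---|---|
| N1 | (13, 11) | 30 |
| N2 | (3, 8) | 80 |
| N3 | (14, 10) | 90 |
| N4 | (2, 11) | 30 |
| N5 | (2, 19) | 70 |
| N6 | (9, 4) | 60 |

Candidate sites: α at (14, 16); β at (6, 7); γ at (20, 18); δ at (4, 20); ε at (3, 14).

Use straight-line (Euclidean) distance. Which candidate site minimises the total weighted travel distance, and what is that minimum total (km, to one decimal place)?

Total weighted distance at each candidate:
  α (14, 16): total = 3816.9
  β (6, 7): total = 2573.5
  γ (20, 18): total = 5684.4
  δ (4, 20): total = 4056.9
  ε (3, 14): total = 2998.1
Minimum is at β with total 2573.5 km.

β, total 2573.5 km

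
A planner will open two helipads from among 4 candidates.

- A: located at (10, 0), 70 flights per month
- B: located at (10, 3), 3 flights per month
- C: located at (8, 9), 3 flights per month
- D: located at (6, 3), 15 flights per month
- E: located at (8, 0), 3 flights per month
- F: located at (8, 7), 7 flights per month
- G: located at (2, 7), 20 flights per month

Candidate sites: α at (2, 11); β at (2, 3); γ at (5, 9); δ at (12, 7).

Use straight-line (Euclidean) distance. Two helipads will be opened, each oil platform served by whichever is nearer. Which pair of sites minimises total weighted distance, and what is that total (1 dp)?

Evaluate every pair (each demand assigned to the nearer of the two):
  {β, δ}: total = 724.6
  {γ, δ}: total = 744.8
  {α, δ}: total = 776.8
  {β, γ}: total = 808.0
  {α, β}: total = 851.7
  {α, γ}: total = 970.2
Best pair: {β, δ} with total 724.6.

{β, δ}, total 724.6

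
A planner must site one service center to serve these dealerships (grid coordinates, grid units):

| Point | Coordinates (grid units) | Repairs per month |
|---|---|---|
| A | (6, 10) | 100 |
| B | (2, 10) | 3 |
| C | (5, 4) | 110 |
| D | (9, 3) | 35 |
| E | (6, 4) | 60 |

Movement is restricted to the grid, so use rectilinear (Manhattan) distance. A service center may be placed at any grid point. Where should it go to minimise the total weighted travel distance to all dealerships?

Manhattan distance separates: Σwᵢ(|x−xᵢ|+|y−yᵢ|) = Σwᵢ|x−xᵢ| + Σwᵢ|y−yᵢ|, so x and y are optimised independently as 1-D weighted medians.
Total weight W = 308; half = 154.
x-coordinate, sorted with cumulative weight:
  x=2 (B, w=3) cum 3
  x=5 (C, w=110) cum 113
  x=6 (A, w=100) cum 213  ← median
  x=6 (E, w=60) cum 273
  x=9 (D, w=35) cum 308
⇒ x* = 6
y-coordinate, sorted with cumulative weight:
  y=3 (D, w=35) cum 35
  y=4 (C, w=110) cum 145
  y=4 (E, w=60) cum 205  ← median
  y=10 (A, w=100) cum 305
  y=10 (B, w=3) cum 308
⇒ y* = 4

(6, 4)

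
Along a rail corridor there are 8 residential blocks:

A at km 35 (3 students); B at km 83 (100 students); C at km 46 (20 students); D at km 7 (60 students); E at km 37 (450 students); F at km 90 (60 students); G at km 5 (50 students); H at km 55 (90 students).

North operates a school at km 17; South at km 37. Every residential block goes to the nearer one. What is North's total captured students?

The indifferent point is the midpoint (17+37)/2 = 27; residential blocks left of it (closer to North at 17) go to North, those right go to South.
  G at 5 (w=50) → North
  D at 7 (w=60) → North
  A at 35 (w=3) → South
  E at 37 (w=450) → South
  C at 46 (w=20) → South
  H at 55 (w=90) → South
  B at 83 (w=100) → South
  F at 90 (w=60) → South
North captures 110; South captures 723.

110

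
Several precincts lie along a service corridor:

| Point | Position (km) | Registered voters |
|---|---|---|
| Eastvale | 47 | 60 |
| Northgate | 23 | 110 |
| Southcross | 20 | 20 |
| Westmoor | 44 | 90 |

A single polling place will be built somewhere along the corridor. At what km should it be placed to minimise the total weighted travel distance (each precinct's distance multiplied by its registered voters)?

For a sum of weighted absolute distances on a line, the optimum is the weighted median (not the mean). Total weight W = 280; half-weight = 140.
Sort by position and accumulate weight:
  km 20 (Southcross, w=20) → cum 20
  km 23 (Northgate, w=110) → cum 130
  km 44 (Westmoor, w=90) → cum 220  ≥ 140 → median here
  km 47 (Eastvale, w=60) → cum 280
Optimal location: km 44.

x = 44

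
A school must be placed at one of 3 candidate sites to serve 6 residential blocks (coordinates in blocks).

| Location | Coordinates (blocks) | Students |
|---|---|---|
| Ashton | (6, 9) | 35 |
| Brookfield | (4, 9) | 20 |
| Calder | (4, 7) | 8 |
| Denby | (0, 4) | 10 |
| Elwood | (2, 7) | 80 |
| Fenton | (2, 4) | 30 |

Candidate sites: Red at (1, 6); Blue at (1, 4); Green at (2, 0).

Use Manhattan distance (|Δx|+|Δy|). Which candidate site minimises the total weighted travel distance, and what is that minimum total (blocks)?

Total weighted distance at each candidate:
  Red (1, 6): total = 712
  Blue (1, 4): total = 918
  Green (2, 0): total = 1487
Minimum is at Red with total 712 blocks.

Red, total 712 blocks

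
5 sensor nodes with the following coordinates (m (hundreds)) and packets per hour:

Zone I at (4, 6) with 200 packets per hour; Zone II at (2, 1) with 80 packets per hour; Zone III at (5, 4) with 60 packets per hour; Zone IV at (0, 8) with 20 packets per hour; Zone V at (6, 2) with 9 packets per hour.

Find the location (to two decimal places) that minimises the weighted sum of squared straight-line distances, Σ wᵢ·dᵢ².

The minimiser of Σwᵢ‖p−pᵢ‖² is the weighted centroid p* = (Σwᵢpᵢ)/(Σwᵢ).
Σwᵢ = 369.
Σwᵢxᵢ = 200·4 + 80·2 + 60·5 + 20·0 + 9·6 = 1314.
Σwᵢyᵢ = 200·6 + 80·1 + 60·4 + 20·8 + 9·2 = 1698.
x* = 1314/369 = 3.56, y* = 1698/369 = 4.60.

(3.56, 4.60)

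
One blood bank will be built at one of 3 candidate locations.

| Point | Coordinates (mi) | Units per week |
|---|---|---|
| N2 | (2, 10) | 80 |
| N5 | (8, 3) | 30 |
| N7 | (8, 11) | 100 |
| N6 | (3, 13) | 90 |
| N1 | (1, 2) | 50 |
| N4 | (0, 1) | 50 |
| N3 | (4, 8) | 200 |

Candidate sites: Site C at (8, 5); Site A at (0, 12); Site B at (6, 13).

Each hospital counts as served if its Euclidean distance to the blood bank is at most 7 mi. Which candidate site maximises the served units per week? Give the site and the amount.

Site B, covering 470

Coverage radius r = 7 mi; a point is covered iff (Δx)²+(Δy)² ≤ 7² = 49.
  Site C (8, 5): covers {N5, N7, N3} → 330
  Site A (0, 12): covers {N2, N6, N3} → 370
  Site B (6, 13): covers {N2, N7, N6, N3} → 470
Maximum coverage at Site B: 470 units per week.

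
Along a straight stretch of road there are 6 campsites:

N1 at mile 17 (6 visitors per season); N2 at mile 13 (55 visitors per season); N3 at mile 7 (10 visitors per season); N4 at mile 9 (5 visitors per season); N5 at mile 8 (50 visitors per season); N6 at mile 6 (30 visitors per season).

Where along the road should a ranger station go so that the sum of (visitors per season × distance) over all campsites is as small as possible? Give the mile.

x = 8

For a sum of weighted absolute distances on a line, the optimum is the weighted median (not the mean). Total weight W = 156; half-weight = 78.
Sort by position and accumulate weight:
  mile 6 (N6, w=30) → cum 30
  mile 7 (N3, w=10) → cum 40
  mile 8 (N5, w=50) → cum 90  ≥ 78 → median here
  mile 9 (N4, w=5) → cum 95
  mile 13 (N2, w=55) → cum 150
  mile 17 (N1, w=6) → cum 156
Optimal location: mile 8.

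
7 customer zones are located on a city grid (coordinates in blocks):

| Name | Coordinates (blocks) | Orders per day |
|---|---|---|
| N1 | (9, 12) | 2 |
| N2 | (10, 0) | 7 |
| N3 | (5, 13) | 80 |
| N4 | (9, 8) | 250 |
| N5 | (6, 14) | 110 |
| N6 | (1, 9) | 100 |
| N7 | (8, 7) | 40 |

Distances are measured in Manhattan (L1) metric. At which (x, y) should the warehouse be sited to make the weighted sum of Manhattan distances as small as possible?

Manhattan distance separates: Σwᵢ(|x−xᵢ|+|y−yᵢ|) = Σwᵢ|x−xᵢ| + Σwᵢ|y−yᵢ|, so x and y are optimised independently as 1-D weighted medians.
Total weight W = 589; half = 294.5.
x-coordinate, sorted with cumulative weight:
  x=1 (N6, w=100) cum 100
  x=5 (N3, w=80) cum 180
  x=6 (N5, w=110) cum 290
  x=8 (N7, w=40) cum 330  ← median
  x=9 (N1, w=2) cum 332
  x=9 (N4, w=250) cum 582
  x=10 (N2, w=7) cum 589
⇒ x* = 8
y-coordinate, sorted with cumulative weight:
  y=0 (N2, w=7) cum 7
  y=7 (N7, w=40) cum 47
  y=8 (N4, w=250) cum 297  ← median
  y=9 (N6, w=100) cum 397
  y=12 (N1, w=2) cum 399
  y=13 (N3, w=80) cum 479
  y=14 (N5, w=110) cum 589
⇒ y* = 8

(8, 8)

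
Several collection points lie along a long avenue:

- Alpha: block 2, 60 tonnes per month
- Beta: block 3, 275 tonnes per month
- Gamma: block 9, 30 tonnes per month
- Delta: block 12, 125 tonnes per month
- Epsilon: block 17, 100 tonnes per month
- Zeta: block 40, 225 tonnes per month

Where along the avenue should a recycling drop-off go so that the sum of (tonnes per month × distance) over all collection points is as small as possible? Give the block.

x = 12

For a sum of weighted absolute distances on a line, the optimum is the weighted median (not the mean). Total weight W = 815; half-weight = 407.5.
Sort by position and accumulate weight:
  block 2 (Alpha, w=60) → cum 60
  block 3 (Beta, w=275) → cum 335
  block 9 (Gamma, w=30) → cum 365
  block 12 (Delta, w=125) → cum 490  ≥ 407.5 → median here
  block 17 (Epsilon, w=100) → cum 590
  block 40 (Zeta, w=225) → cum 815
Optimal location: block 12.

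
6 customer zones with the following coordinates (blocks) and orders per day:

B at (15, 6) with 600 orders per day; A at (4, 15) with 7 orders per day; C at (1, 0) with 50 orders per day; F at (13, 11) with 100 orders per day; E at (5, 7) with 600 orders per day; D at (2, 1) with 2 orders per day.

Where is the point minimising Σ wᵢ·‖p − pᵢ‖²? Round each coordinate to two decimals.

The minimiser of Σwᵢ‖p−pᵢ‖² is the weighted centroid p* = (Σwᵢpᵢ)/(Σwᵢ).
Σwᵢ = 1359.
Σwᵢxᵢ = 600·15 + 7·4 + 50·1 + 100·13 + 600·5 + 2·2 = 13382.
Σwᵢyᵢ = 600·6 + 7·15 + 50·0 + 100·11 + 600·7 + 2·1 = 9007.
x* = 13382/1359 = 9.85, y* = 9007/1359 = 6.63.

(9.85, 6.63)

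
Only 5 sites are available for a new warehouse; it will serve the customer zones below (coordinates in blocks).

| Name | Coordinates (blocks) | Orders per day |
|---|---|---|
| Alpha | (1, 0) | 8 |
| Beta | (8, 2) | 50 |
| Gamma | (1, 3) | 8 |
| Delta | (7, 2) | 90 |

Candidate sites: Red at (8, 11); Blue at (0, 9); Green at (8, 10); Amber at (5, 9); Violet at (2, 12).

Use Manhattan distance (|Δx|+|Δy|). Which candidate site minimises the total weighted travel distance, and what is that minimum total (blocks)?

Green, total 1458 blocks

Total weighted distance at each candidate:
  Red (8, 11): total = 1614
  Blue (0, 9): total = 2146
  Green (8, 10): total = 1458
  Amber (5, 9): total = 1494
  Violet (2, 12): total = 2334
Minimum is at Green with total 1458 blocks.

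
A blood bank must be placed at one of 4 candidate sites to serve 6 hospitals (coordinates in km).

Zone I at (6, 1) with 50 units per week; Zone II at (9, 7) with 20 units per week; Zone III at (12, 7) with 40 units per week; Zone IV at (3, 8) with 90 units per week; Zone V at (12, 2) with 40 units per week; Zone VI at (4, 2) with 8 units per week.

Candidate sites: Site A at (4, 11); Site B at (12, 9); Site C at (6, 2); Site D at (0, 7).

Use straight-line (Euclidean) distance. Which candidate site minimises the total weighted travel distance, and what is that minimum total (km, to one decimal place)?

Site C, total 1338.8 km

Total weighted distance at each candidate:
  Site A (4, 11): total = 1834.0
  Site B (12, 9): total = 1832.1
  Site C (6, 2): total = 1338.8
  Site D (0, 7): total = 1940.1
Minimum is at Site C with total 1338.8 km.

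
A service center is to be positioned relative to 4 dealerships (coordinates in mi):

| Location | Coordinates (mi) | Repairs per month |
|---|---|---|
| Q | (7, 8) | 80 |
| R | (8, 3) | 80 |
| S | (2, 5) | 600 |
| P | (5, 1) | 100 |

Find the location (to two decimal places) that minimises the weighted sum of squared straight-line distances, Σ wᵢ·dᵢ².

The minimiser of Σwᵢ‖p−pᵢ‖² is the weighted centroid p* = (Σwᵢpᵢ)/(Σwᵢ).
Σwᵢ = 860.
Σwᵢxᵢ = 80·7 + 80·8 + 600·2 + 100·5 = 2900.
Σwᵢyᵢ = 80·8 + 80·3 + 600·5 + 100·1 = 3980.
x* = 2900/860 = 3.37, y* = 3980/860 = 4.63.

(3.37, 4.63)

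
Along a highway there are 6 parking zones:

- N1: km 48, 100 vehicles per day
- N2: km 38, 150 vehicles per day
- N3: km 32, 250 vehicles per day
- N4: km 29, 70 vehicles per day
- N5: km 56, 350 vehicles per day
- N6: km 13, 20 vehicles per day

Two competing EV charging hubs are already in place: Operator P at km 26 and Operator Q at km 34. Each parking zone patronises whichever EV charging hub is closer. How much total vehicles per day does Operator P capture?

The indifferent point is the midpoint (26+34)/2 = 30; parking zones left of it (closer to Operator P at 26) go to Operator P, those right go to Operator Q.
  N6 at 13 (w=20) → Operator P
  N4 at 29 (w=70) → Operator P
  N3 at 32 (w=250) → Operator Q
  N2 at 38 (w=150) → Operator Q
  N1 at 48 (w=100) → Operator Q
  N5 at 56 (w=350) → Operator Q
Operator P captures 90; Operator Q captures 850.

90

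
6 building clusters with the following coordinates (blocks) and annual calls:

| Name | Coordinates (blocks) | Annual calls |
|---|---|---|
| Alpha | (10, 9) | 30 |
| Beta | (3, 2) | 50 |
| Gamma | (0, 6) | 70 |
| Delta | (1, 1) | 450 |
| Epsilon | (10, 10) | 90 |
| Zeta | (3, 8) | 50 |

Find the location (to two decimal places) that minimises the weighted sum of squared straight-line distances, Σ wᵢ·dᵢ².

The minimiser of Σwᵢ‖p−pᵢ‖² is the weighted centroid p* = (Σwᵢpᵢ)/(Σwᵢ).
Σwᵢ = 740.
Σwᵢxᵢ = 30·10 + 50·3 + 70·0 + 450·1 + 90·10 + 50·3 = 1950.
Σwᵢyᵢ = 30·9 + 50·2 + 70·6 + 450·1 + 90·10 + 50·8 = 2540.
x* = 1950/740 = 2.64, y* = 2540/740 = 3.43.

(2.64, 3.43)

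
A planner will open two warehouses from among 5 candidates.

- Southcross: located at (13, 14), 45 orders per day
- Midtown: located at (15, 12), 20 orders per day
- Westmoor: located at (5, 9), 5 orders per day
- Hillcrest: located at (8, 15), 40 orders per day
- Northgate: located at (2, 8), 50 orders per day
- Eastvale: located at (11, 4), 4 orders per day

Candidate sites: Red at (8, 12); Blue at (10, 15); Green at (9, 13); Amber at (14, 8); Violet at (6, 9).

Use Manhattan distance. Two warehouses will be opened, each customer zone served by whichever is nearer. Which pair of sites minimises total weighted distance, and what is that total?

Evaluate every pair (each demand assigned to the nearer of the two):
  {Blue, Violet}: total = 715
  {Green, Violet}: total = 780
  {Red, Violet}: total = 870
  {Red, Blue}: total = 974
  {Amber, Violet}: total = 1018
  {Blue, Amber}: total = 1038
  {Red, Green}: total = 1059
  {Blue, Green}: total = 1084
  {Red, Amber}: total = 1093
  {Green, Amber}: total = 1113
Best pair: {Blue, Violet} with total 715.

{Blue, Violet}, total 715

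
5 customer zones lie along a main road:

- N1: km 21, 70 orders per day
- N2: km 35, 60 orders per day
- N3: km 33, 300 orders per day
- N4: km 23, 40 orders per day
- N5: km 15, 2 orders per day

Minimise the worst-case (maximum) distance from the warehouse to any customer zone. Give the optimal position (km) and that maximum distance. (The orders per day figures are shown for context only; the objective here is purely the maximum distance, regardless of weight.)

The 1-center on a line is the midpoint of the two extreme points: leftmost at 15, rightmost at 35.
Optimal location = (15 + 35)/2 = 25; maximum distance = (35 − 15)/2 = 10.

location 25, max distance 10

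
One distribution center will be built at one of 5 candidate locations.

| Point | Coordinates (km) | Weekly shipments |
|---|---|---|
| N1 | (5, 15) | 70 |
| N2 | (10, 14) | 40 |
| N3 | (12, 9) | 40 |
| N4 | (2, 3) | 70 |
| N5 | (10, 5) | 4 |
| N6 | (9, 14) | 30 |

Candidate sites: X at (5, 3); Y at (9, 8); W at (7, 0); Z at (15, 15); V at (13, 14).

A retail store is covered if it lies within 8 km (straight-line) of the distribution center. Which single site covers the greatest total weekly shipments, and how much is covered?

Coverage radius r = 8 km; a point is covered iff (Δx)²+(Δy)² ≤ 8² = 64.
  X (5, 3): covers {N4, N5} → 74
  Y (9, 8): covers {N2, N3, N5, N6} → 114
  W (7, 0): covers {N4, N5} → 74
  Z (15, 15): covers {N2, N3, N6} → 110
  V (13, 14): covers {N2, N3, N6} → 110
Maximum coverage at Y: 114 weekly shipments.

Y, covering 114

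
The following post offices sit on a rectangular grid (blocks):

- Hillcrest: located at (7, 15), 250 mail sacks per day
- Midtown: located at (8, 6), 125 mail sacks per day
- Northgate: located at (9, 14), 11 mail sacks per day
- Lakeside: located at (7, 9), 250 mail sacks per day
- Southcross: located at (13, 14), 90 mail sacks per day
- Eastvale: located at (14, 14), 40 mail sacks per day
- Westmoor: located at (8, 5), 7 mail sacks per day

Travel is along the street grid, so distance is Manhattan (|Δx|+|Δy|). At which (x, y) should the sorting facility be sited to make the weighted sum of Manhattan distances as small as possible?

Manhattan distance separates: Σwᵢ(|x−xᵢ|+|y−yᵢ|) = Σwᵢ|x−xᵢ| + Σwᵢ|y−yᵢ|, so x and y are optimised independently as 1-D weighted medians.
Total weight W = 773; half = 386.5.
x-coordinate, sorted with cumulative weight:
  x=7 (Hillcrest, w=250) cum 250
  x=7 (Lakeside, w=250) cum 500  ← median
  x=8 (Midtown, w=125) cum 625
  x=8 (Westmoor, w=7) cum 632
  x=9 (Northgate, w=11) cum 643
  x=13 (Southcross, w=90) cum 733
  x=14 (Eastvale, w=40) cum 773
⇒ x* = 7
y-coordinate, sorted with cumulative weight:
  y=5 (Westmoor, w=7) cum 7
  y=6 (Midtown, w=125) cum 132
  y=9 (Lakeside, w=250) cum 382
  y=14 (Northgate, w=11) cum 393  ← median
  y=14 (Southcross, w=90) cum 483
  y=14 (Eastvale, w=40) cum 523
  y=15 (Hillcrest, w=250) cum 773
⇒ y* = 14

(7, 14)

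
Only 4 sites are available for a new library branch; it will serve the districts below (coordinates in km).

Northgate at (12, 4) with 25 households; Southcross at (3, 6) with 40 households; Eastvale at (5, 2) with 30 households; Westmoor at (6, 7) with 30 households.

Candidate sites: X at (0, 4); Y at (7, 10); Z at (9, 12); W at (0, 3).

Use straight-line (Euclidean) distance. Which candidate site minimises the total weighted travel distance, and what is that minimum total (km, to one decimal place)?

Total weighted distance at each candidate:
  X (0, 4): total = 807.0
  Y (7, 10): total = 763.8
  Z (9, 12): total = 1051.0
  W (0, 3): total = 840.0
Minimum is at Y with total 763.8 km.

Y, total 763.8 km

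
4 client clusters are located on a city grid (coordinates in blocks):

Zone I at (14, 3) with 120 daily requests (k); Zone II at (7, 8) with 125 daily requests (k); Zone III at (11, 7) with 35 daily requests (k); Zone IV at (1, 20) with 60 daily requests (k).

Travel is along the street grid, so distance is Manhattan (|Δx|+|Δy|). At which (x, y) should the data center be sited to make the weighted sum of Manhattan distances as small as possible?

Manhattan distance separates: Σwᵢ(|x−xᵢ|+|y−yᵢ|) = Σwᵢ|x−xᵢ| + Σwᵢ|y−yᵢ|, so x and y are optimised independently as 1-D weighted medians.
Total weight W = 340; half = 170.
x-coordinate, sorted with cumulative weight:
  x=1 (Zone IV, w=60) cum 60
  x=7 (Zone II, w=125) cum 185  ← median
  x=11 (Zone III, w=35) cum 220
  x=14 (Zone I, w=120) cum 340
⇒ x* = 7
y-coordinate, sorted with cumulative weight:
  y=3 (Zone I, w=120) cum 120
  y=7 (Zone III, w=35) cum 155
  y=8 (Zone II, w=125) cum 280  ← median
  y=20 (Zone IV, w=60) cum 340
⇒ y* = 8

(7, 8)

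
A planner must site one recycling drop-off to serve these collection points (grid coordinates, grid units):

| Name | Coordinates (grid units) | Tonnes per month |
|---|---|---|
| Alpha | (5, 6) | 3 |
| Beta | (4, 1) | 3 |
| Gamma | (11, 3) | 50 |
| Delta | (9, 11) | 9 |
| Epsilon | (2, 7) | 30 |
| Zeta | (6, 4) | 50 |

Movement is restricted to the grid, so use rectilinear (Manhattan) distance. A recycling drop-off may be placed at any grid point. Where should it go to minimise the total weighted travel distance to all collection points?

Manhattan distance separates: Σwᵢ(|x−xᵢ|+|y−yᵢ|) = Σwᵢ|x−xᵢ| + Σwᵢ|y−yᵢ|, so x and y are optimised independently as 1-D weighted medians.
Total weight W = 145; half = 72.5.
x-coordinate, sorted with cumulative weight:
  x=2 (Epsilon, w=30) cum 30
  x=4 (Beta, w=3) cum 33
  x=5 (Alpha, w=3) cum 36
  x=6 (Zeta, w=50) cum 86  ← median
  x=9 (Delta, w=9) cum 95
  x=11 (Gamma, w=50) cum 145
⇒ x* = 6
y-coordinate, sorted with cumulative weight:
  y=1 (Beta, w=3) cum 3
  y=3 (Gamma, w=50) cum 53
  y=4 (Zeta, w=50) cum 103  ← median
  y=6 (Alpha, w=3) cum 106
  y=7 (Epsilon, w=30) cum 136
  y=11 (Delta, w=9) cum 145
⇒ y* = 4

(6, 4)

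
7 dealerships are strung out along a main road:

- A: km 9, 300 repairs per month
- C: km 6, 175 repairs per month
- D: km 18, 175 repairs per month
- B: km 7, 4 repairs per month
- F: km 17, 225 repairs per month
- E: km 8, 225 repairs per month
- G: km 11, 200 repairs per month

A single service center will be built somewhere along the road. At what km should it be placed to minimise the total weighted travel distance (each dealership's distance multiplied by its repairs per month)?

For a sum of weighted absolute distances on a line, the optimum is the weighted median (not the mean). Total weight W = 1304; half-weight = 652.
Sort by position and accumulate weight:
  km 6 (C, w=175) → cum 175
  km 7 (B, w=4) → cum 179
  km 8 (E, w=225) → cum 404
  km 9 (A, w=300) → cum 704  ≥ 652 → median here
  km 11 (G, w=200) → cum 904
  km 17 (F, w=225) → cum 1129
  km 18 (D, w=175) → cum 1304
Optimal location: km 9.

x = 9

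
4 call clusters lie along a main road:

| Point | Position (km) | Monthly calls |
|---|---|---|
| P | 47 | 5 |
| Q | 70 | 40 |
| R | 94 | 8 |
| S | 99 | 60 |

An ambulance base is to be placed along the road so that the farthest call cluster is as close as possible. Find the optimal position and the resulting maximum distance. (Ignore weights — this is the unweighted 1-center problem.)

The 1-center on a line is the midpoint of the two extreme points: leftmost at 47, rightmost at 99.
Optimal location = (47 + 99)/2 = 73; maximum distance = (99 − 47)/2 = 26.

location 73, max distance 26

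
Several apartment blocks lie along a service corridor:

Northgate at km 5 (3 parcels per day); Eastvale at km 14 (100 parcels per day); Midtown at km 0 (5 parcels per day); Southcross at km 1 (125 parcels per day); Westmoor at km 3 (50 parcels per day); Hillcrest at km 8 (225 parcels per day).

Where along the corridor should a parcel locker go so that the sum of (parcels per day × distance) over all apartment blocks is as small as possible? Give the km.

x = 8

For a sum of weighted absolute distances on a line, the optimum is the weighted median (not the mean). Total weight W = 508; half-weight = 254.
Sort by position and accumulate weight:
  km 0 (Midtown, w=5) → cum 5
  km 1 (Southcross, w=125) → cum 130
  km 3 (Westmoor, w=50) → cum 180
  km 5 (Northgate, w=3) → cum 183
  km 8 (Hillcrest, w=225) → cum 408  ≥ 254 → median here
  km 14 (Eastvale, w=100) → cum 508
Optimal location: km 8.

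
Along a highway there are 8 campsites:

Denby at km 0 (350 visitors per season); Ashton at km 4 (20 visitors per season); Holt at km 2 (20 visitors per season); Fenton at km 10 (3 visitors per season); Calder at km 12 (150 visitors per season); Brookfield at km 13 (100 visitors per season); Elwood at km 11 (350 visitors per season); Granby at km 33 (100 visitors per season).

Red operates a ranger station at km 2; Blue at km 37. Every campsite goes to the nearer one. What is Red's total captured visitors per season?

993

The indifferent point is the midpoint (2+37)/2 = 19.5; campsites left of it (closer to Red at 2) go to Red, those right go to Blue.
  Denby at 0 (w=350) → Red
  Holt at 2 (w=20) → Red
  Ashton at 4 (w=20) → Red
  Fenton at 10 (w=3) → Red
  Elwood at 11 (w=350) → Red
  Calder at 12 (w=150) → Red
  Brookfield at 13 (w=100) → Red
  Granby at 33 (w=100) → Blue
Red captures 993; Blue captures 100.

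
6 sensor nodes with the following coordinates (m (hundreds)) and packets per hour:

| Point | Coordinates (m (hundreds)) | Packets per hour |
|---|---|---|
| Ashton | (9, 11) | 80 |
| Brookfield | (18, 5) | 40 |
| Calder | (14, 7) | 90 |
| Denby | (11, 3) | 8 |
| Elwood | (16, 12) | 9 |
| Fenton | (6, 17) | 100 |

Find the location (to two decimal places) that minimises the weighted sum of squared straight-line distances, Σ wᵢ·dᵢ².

The minimiser of Σwᵢ‖p−pᵢ‖² is the weighted centroid p* = (Σwᵢpᵢ)/(Σwᵢ).
Σwᵢ = 327.
Σwᵢxᵢ = 80·9 + 40·18 + 90·14 + 8·11 + 9·16 + 100·6 = 3532.
Σwᵢyᵢ = 80·11 + 40·5 + 90·7 + 8·3 + 9·12 + 100·17 = 3542.
x* = 3532/327 = 10.80, y* = 3542/327 = 10.83.

(10.80, 10.83)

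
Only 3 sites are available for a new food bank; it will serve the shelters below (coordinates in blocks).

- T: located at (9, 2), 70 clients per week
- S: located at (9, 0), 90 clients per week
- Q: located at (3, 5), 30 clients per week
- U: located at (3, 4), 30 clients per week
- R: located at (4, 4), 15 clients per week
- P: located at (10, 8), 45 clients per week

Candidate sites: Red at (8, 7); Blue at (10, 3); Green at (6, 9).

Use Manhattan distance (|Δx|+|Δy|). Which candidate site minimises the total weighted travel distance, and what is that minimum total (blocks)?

Total weighted distance at each candidate:
  Red (8, 7): total = 1830
  Blue (10, 3): total = 1340
  Green (6, 9): total = 2560
Minimum is at Blue with total 1340 blocks.

Blue, total 1340 blocks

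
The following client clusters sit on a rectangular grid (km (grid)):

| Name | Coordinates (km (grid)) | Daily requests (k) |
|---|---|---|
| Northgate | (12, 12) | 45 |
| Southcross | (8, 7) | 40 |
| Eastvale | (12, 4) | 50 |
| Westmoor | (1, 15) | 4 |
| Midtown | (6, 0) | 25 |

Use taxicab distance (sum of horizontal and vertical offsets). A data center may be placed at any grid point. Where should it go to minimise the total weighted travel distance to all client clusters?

Manhattan distance separates: Σwᵢ(|x−xᵢ|+|y−yᵢ|) = Σwᵢ|x−xᵢ| + Σwᵢ|y−yᵢ|, so x and y are optimised independently as 1-D weighted medians.
Total weight W = 164; half = 82.
x-coordinate, sorted with cumulative weight:
  x=1 (Westmoor, w=4) cum 4
  x=6 (Midtown, w=25) cum 29
  x=8 (Southcross, w=40) cum 69
  x=12 (Northgate, w=45) cum 114  ← median
  x=12 (Eastvale, w=50) cum 164
⇒ x* = 12
y-coordinate, sorted with cumulative weight:
  y=0 (Midtown, w=25) cum 25
  y=4 (Eastvale, w=50) cum 75
  y=7 (Southcross, w=40) cum 115  ← median
  y=12 (Northgate, w=45) cum 160
  y=15 (Westmoor, w=4) cum 164
⇒ y* = 7

(12, 7)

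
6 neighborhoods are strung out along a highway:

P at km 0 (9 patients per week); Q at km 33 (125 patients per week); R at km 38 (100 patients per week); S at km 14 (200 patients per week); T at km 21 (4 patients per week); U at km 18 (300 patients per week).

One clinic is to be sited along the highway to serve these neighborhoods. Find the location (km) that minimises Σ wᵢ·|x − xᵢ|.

x = 18

For a sum of weighted absolute distances on a line, the optimum is the weighted median (not the mean). Total weight W = 738; half-weight = 369.
Sort by position and accumulate weight:
  km 0 (P, w=9) → cum 9
  km 14 (S, w=200) → cum 209
  km 18 (U, w=300) → cum 509  ≥ 369 → median here
  km 21 (T, w=4) → cum 513
  km 33 (Q, w=125) → cum 638
  km 38 (R, w=100) → cum 738
Optimal location: km 18.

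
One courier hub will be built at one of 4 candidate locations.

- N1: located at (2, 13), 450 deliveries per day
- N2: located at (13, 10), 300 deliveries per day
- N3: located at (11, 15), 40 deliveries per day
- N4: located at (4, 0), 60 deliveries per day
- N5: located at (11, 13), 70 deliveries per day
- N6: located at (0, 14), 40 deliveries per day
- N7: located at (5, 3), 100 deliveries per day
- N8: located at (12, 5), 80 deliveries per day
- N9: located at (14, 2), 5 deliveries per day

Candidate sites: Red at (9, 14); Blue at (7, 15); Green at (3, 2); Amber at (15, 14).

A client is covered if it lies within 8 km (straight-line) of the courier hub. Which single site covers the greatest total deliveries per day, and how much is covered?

Blue, covering 900

Coverage radius r = 8 km; a point is covered iff (Δx)²+(Δy)² ≤ 8² = 64.
  Red (9, 14): covers {N1, N2, N3, N5} → 860
  Blue (7, 15): covers {N1, N2, N3, N5, N6} → 900
  Green (3, 2): covers {N4, N7} → 160
  Amber (15, 14): covers {N2, N3, N5} → 410
Maximum coverage at Blue: 900 deliveries per day.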